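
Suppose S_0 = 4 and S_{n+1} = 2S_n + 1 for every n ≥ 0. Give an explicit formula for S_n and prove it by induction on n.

Claim: S_n = 5·2^n − 1.

Base case: S_0 = 4, and 5·2^0 − 1 = 5 − 1 = 4.
Assume S_k = 5·2^k − 1 for some k ≥ 0.
Then S_{k+1} = 2S_k + 1 = 2·(5·2^k − 1) + 1 = 10·2^k − 2 + 1 = 5·2^{k+1} − 1.
So the formula holds for k+1, and by induction S_n = 5·2^n − 1 for all n ≥ 0.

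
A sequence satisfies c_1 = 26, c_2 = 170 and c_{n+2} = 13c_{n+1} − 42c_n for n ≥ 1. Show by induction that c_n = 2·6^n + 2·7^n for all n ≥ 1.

Base cases: c_1 = 26 and 2·6^1 + 2·7^1 = 26; c_2 = 170 and 2·6^2 + 2·7^2 = 170.
Assume c_j = 2·6^j + 2·7^j for all 1 ≤ j ≤ r, where r ≥ 2.
Then c_{r+1} = 13c_r − 42c_{r−1} = 13·(2·6^r + 2·7^r) − 42·(2·6^{r−1} + 2·7^{r−1}) = 2·(13·6 − 42)6^{r−1} + 2·(13·7 − 42)7^{r−1} = 72·6^{r−1} + 98·7^{r−1} = 2·6^{r+1} + 2·7^{r+1}.
Hence c_n = 2·6^n + 2·7^n for every n ≥ 1, by strong induction.

c_n = 2·6^n + 2·7^n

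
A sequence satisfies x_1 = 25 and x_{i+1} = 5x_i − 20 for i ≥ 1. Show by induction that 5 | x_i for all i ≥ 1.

Base case: x_1 = 25 = 5·5, so 5 | x_1.
Assume 5 | x_j, so x_j = 5t for some integer t.
Then x_{j+1} = 5x_j − 20 = 5·(5t) − 20 = 5(5t − 4), so 5 | x_{j+1}.
This completes the inductive step, so 5 | x_i for all i ≥ 1.

5 | x_i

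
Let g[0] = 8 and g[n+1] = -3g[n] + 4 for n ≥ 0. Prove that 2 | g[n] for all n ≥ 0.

Base case: g[0] = 8 = 2·4, so 2 | g[0].
Assume 2 | g[j], so g[j] = 2t for some integer t.
Then g[j+1] = -3g[j] + 4 = -3·(2t) + 4 = 2(-3t + 2), so 2 | g[j+1].
Hence 2 | g[n] for every n ≥ 0, by induction.

2 | g[n]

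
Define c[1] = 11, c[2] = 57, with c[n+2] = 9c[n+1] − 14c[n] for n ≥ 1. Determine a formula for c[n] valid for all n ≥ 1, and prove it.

Claim: c[n] = 7^n + 2·2^n.

Base cases: c[1] = 11 and 7^1 + 2·2^1 = 11; c[2] = 57 and 7^2 + 2·2^2 = 57.
Assume c[j] = 7^j + 2·2^j for all 1 ≤ j ≤ k, where k ≥ 2.
Then c[k+1] = 9c[k] − 14c[k−1] = 9·(7^k + 2·2^k) − 14·(7^{k−1} + 2·2^{k−1}) = (9·7 − 14)7^{k−1} + 2·(9·2 − 14)2^{k−1} = 49·7^{k−1} + 8·2^{k−1} = 7^{k+1} + 2·2^{k+1}.
By strong induction, c[n] = 7^n + 2·2^n for all n ≥ 1.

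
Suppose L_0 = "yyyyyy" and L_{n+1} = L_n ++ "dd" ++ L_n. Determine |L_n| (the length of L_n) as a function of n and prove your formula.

Claim: |L_n| = 2^{n+3} − 2.

Base case: |L_0| = 6, and 2^{0+3} − 2 = 6.
Assume |L_k| = 2^{k+3} − 2.
Then |L_{k+1}| = |L_k| + 2 + |L_k| = 2|L_k| + 2 = 2(2^{k+3} − 2) + 2 = 2^{k+1+3} − 4 + 2 = 2^{k+1+3} − 2.
So the formula holds for k+1, and by induction |L_n| = 2^{n+3} − 2 for all n ≥ 0.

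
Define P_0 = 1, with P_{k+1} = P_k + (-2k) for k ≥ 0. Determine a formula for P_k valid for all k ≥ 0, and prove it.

Claim: P_k = -k^2 + k + 1.

Base case: P_0 = 1, and -0^2 + 0 + 1 = 1.
Assume P_r = -r^2 + r + 1.
Then P_{r+1} = P_r + (-2r) = (-r^2 + r + 1) + (-2r) = -r^2 − r + 1,
and -(r+1)^2 + (r+1) + 1 = -r^2 − r + 1.
By induction, P_k = -k^2 + k + 1 for all k ≥ 0.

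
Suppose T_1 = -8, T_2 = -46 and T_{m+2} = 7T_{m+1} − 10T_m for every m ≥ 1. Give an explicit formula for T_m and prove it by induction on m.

Claim: T_m = 2^m − 2·5^m.

Base cases: T_1 = -8 and 2^1 − 2·5^1 = -8; T_2 = -46 and 2^2 − 2·5^2 = -46.
Assume T_j = 2^j − 2·5^j for all 1 ≤ j ≤ k, where k ≥ 2.
Then T_{k+1} = 7T_k − 10T_{k−1} = 7·(2^k − 2·5^k) − 10·(2^{k−1} − 2·5^{k−1}) = (7·2 − 10)2^{k−1} − 2·(7·5 − 10)5^{k−1} = 4·2^{k−1} − 50·5^{k−1} = 2^{k+1} − 2·5^{k+1}.
Hence T_m = 2^m − 2·5^m for every m ≥ 1, by strong induction.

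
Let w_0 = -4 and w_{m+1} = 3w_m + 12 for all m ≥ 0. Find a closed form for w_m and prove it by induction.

Claim: w_m = 2·3^m − 6.

Base case: w_0 = -4, and 2·3^0 − 6 = 2 − 6 = -4.
Assume w_j = 2·3^j − 6 for some j ≥ 0.
Then w_{j+1} = 3w_j + 12 = 3·(2·3^j − 6) + 12 = 6·3^j − 18 + 12 = 2·3^{j+1} − 6.
So the formula holds for j+1, and by induction w_m = 2·3^m − 6 for all m ≥ 0.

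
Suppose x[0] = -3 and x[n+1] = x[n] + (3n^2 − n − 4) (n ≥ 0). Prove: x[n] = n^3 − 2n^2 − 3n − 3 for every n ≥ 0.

Base case: x[0] = -3, and 0^3 − 2·0^2 − 3·0 − 3 = -3.
Assume x[j] = j^3 − 2j^2 − 3j − 3.
Then x[j+1] = x[j] + (3j^2 − j − 4) = (j^3 − 2j^2 − 3j − 3) + (3j^2 − j − 4) = j^3 + j^2 − 4j − 7,
and (j+1)^3 − 2·(j+1)^2 − 3·(j+1) − 3 = j^3 + j^2 − 4j − 7.
Hence x[n] = n^3 − 2n^2 − 3n − 3 for every n ≥ 0, by induction.

x[n] = n^3 − 2n^2 − 3n − 3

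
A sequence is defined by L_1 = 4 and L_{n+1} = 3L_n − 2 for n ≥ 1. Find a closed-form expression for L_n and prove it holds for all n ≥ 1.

Claim: L_n = 3^n + 1.

Base case: L_1 = 4, and 3^1 + 1 = 3 + 1 = 4.
Assume L_j = 3^j + 1 for some j ≥ 1.
Then L_{j+1} = 3L_j − 2 = 3·(3^j + 1) − 2 = 3^{j+1} + 3 − 2 = 3^{j+1} + 1.
By induction, L_n = 3^n + 1 for all n ≥ 1.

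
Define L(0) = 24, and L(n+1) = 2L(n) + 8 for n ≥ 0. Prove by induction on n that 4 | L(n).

Base case: L(0) = 24 = 4·6, so 4 | L(0).
Assume 4 | L(r), so L(r) = 4t for some integer t.
Then L(r+1) = 2L(r) + 8 = 2·(4t) + 8 = 4(2t + 2), so 4 | L(r+1).
This completes the inductive step, so 4 | L(n) for all n ≥ 0.

4 | L(n)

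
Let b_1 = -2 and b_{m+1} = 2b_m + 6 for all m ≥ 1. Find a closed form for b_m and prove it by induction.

Claim: b_m = 2^{m+1} − 6.

Base case: b_1 = -2, and 2^{1+1} − 6 = 4 − 6 = -2.
Assume b_k = 2^{k+1} − 6 for some k ≥ 1.
Then b_{k+1} = 2b_k + 6 = 2·(2^{k+1} − 6) + 6 = 2^{k+2} − 12 + 6 = 2^{k+2} − 6.
This completes the inductive step, so b_m = 2^{m+1} − 6 for all m ≥ 1.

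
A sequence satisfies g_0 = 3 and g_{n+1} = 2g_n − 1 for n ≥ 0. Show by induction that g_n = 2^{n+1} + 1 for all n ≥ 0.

Base case: g_0 = 3, and 2^{0+1} + 1 = 2 + 1 = 3.
Assume g_r = 2^{r+1} + 1 for some r ≥ 0.
Then g_{r+1} = 2g_r − 1 = 2·(2^{r+1} + 1) − 1 = 2^{r+2} + 2 − 1 = 2^{r+2} + 1.
Hence g_n = 2^{n+1} + 1 for every n ≥ 0, by induction.

g_n = 2^{n+1} + 1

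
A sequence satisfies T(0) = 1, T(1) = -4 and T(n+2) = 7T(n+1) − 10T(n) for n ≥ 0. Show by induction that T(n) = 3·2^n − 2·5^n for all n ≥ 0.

Base cases: T(0) = 1 and 3·2^0 − 2·5^0 = 1; T(1) = -4 and 3·2^1 − 2·5^1 = -4.
Assume T(j) = 3·2^j − 2·5^j for all 0 ≤ j ≤ r, where r ≥ 1.
Then T(r+1) = 7T(r) − 10T(r−1) = 7·(3·2^r − 2·5^r) − 10·(3·2^{r−1} − 2·5^{r−1}) = 3·(7·2 − 10)2^{r−1} − 2·(7·5 − 10)5^{r−1} = 12·2^{r−1} − 50·5^{r−1} = 3·2^{r+1} − 2·5^{r+1}.
So the formula holds for r+1, and by strong induction T(n) = 3·2^n − 2·5^n for all n ≥ 0.

T(n) = 3·2^n − 2·5^n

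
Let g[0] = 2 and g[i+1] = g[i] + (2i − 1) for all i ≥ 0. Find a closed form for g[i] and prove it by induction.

Claim: g[i] = i^2 − 2i + 2.

Base case: g[0] = 2, and 0^2 − 2·0 + 2 = 2.
Assume g[r] = r^2 − 2r + 2.
Then g[r+1] = g[r] + (2r − 1) = (r^2 − 2r + 2) + (2r − 1) = r^2 + 1,
and (r+1)^2 − 2·(r+1) + 2 = r^2 + 1.
This completes the inductive step, so g[i] = i^2 − 2i + 2 for all i ≥ 0.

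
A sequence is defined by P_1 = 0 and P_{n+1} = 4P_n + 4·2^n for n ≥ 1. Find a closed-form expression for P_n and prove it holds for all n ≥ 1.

Claim: P_n = 4^n − 2·2^n.

Base case: P_1 = 0, and 4^1 − 2·2^1 = 4 − 4 = 0.
Assume P_m = 4^m − 2·2^m for some m ≥ 1.
Then P_{m+1} = 4P_m + 4·2^m = 4·(4^m − 2·2^m) + 4·2^m = 4^{m+1} − 8·2^m + 4·2^m = 4^{m+1} − 4·2^m = 4^{m+1} − 2·2^{m+1}.
So the formula holds for m+1, and by induction P_n = 4^n − 2·2^n for all n ≥ 1.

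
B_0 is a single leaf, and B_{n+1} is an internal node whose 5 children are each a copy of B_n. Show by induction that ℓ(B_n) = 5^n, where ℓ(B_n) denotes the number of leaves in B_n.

Base case: ℓ(B_0) = 1, and 5^0 = 1.
Assume ℓ(B_m) = 5^m.
Then ℓ(B_{m+1}) = 5·ℓ(B_m) = 5·5^m = 5^{m+1}.
So the formula holds for m+1, and by induction ℓ(B_n) = 5^n for all n ≥ 0.

ℓ(B_n) = 5^n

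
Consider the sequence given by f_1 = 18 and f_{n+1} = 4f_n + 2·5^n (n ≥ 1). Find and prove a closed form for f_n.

Claim: f_n = 2·4^n + 2·5^n.

Base case: f_1 = 18, and 2·4^1 + 2·5^1 = 8 + 10 = 18.
Assume f_m = 2·4^m + 2·5^m for some m ≥ 1.
Then f_{m+1} = 4f_m + 2·5^m = 4·(2·4^m + 2·5^m) + 2·5^m = 2·4^{m+1} + 8·5^m + 2·5^m = 2·4^{m+1} + 10·5^m = 2·4^{m+1} + 2·5^{m+1}.
Hence f_n = 2·4^n + 2·5^n for every n ≥ 1, by induction.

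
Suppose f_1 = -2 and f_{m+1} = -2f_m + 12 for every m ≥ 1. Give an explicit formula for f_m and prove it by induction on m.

Claim: f_m = 3·(-2)^m + 4.

Base case: f_1 = -2, and 3·(-2)^1 + 4 = -6 + 4 = -2.
Assume f_j = 3·(-2)^j + 4 for some j ≥ 1.
Then f_{j+1} = -2f_j + 12 = -2·(3·(-2)^j + 4) + 12 = -6·(-2)^j − 8 + 12 = 3·(-2)^{j+1} + 4.
So the formula holds for j+1, and by induction f_m = 3·(-2)^m + 4 for all m ≥ 1.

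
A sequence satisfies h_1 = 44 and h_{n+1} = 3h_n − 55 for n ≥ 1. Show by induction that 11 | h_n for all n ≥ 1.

Base case: h_1 = 44 = 11·4, so 11 | h_1.
Assume 11 | h_m, so h_m = 11t for some integer t.
Then h_{m+1} = 3h_m − 55 = 3·(11t) − 55 = 11(3t − 5), so 11 | h_{m+1}.
So the property holds for m+1, and by induction 11 | h_n for all n ≥ 1.

11 | h_n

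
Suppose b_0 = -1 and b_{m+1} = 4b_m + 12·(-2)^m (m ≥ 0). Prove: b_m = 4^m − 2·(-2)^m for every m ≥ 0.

Base case: b_0 = -1, and 4^0 − 2·(-2)^0 = 1 − 2 = -1.
Assume b_j = 4^j − 2·(-2)^j for some j ≥ 0.
Then b_{j+1} = 4b_j + 12·(-2)^j = 4·(4^j − 2·(-2)^j) + 12·(-2)^j = 4^{j+1} − 8·(-2)^j + 12·(-2)^j = 4^{j+1} + 4·(-2)^j = 4^{j+1} − 2·(-2)^{j+1}.
Hence b_m = 4^m − 2·(-2)^m for every m ≥ 0, by induction.

b_m = 4^m − 2·(-2)^m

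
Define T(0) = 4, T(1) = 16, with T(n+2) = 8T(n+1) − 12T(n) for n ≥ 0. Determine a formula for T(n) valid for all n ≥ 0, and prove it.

Claim: T(n) = 2·2^n + 2·6^n.

Base cases: T(0) = 4 and 2·2^0 + 2·6^0 = 4; T(1) = 16 and 2·2^1 + 2·6^1 = 16.
Assume T(j) = 2·2^j + 2·6^j for all 0 ≤ j ≤ m, where m ≥ 1.
Then T(m+1) = 8T(m) − 12T(m−1) = 8·(2·2^m + 2·6^m) − 12·(2·2^{m−1} + 2·6^{m−1}) = 2·(8·2 − 12)2^{m−1} + 2·(8·6 − 12)6^{m−1} = 8·2^{m−1} + 72·6^{m−1} = 2·2^{m+1} + 2·6^{m+1}.
Hence T(n) = 2·2^n + 2·6^n for every n ≥ 0, by strong induction.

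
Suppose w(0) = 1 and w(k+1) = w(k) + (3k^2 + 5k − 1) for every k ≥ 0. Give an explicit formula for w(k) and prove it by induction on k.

Claim: w(k) = k^3 + k^2 − 3k + 1.

Base case: w(0) = 1, and 0^3 + 0^2 − 3·0 + 1 = 1.
Assume w(j) = j^3 + j^2 − 3j + 1.
Then w(j+1) = w(j) + (3j^2 + 5j − 1) = (j^3 + j^2 − 3j + 1) + (3j^2 + 5j − 1) = j^3 + 4j^2 + 2j,
and (j+1)^3 + (j+1)^2 − 3·(j+1) + 1 = j^3 + 4j^2 + 2j.
By induction, w(k) = k^3 + k^2 − 3k + 1 for all k ≥ 0.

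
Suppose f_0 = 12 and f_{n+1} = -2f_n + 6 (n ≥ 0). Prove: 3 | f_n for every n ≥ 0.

Base case: f_0 = 12 = 3·4, so 3 | f_0.
Assume 3 | f_r, so f_r = 3t for some integer t.
Then f_{r+1} = -2f_r + 6 = -2·(3t) + 6 = 3(-2t + 2), so 3 | f_{r+1}.
So the property holds for r+1, and by induction 3 | f_n for all n ≥ 0.

3 | f_n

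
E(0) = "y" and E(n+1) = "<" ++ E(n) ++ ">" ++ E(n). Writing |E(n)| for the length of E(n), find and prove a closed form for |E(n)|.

Claim: |E(n)| = 3·2^n − 2.

Base case: |E(0)| = 1, and 3·2^0 − 2 = 1.
Assume |E(m)| = 3·2^m − 2.
Then |E(m+1)| = 1 + |E(m)| + 1 + |E(m)| = 2|E(m)| + 2 = 2(3·2^m − 2) + 2 = 3·2^{m+1} − 4 + 2 = 3·2^{m+1} − 2.
So the formula holds for m+1, and by induction |E(n)| = 3·2^n − 2 for all n ≥ 0.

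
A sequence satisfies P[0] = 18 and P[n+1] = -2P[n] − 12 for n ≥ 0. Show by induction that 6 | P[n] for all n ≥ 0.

Base case: P[0] = 18 = 6·3, so 6 | P[0].
Assume 6 | P[m], so P[m] = 6t for some integer t.
Then P[m+1] = -2P[m] − 12 = -2·(6t) − 12 = 6(-2t − 2), so 6 | P[m+1].
By induction, 6 | P[n] for all n ≥ 0.

6 | P[n]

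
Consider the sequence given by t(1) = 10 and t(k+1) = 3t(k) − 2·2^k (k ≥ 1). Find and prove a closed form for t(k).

Claim: t(k) = 2·3^k + 2·2^k.

Base case: t(1) = 10, and 2·3^1 + 2·2^1 = 6 + 4 = 10.
Assume t(j) = 2·3^j + 2·2^j for some j ≥ 1.
Then t(j+1) = 3t(j) − 2·2^j = 3·(2·3^j + 2·2^j) − 2·2^j = 2·3^{j+1} + 6·2^j − 2·2^j = 2·3^{j+1} + 4·2^j = 2·3^{j+1} + 2·2^{j+1}.
So the formula holds for j+1, and by induction t(k) = 2·3^k + 2·2^k for all k ≥ 1.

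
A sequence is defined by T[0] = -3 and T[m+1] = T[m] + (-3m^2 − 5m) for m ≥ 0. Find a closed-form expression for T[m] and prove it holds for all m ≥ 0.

Claim: T[m] = -m^3 − m^2 + 2m − 3.

Base case: T[0] = -3, and -0^3 − 0^2 + 2·0 − 3 = -3.
Assume T[k] = -k^3 − k^2 + 2k − 3.
Then T[k+1] = T[k] + (-3k^2 − 5k) = (-k^3 − k^2 + 2k − 3) + (-3k^2 − 5k) = -k^3 − 4k^2 − 3k − 3,
and -(k+1)^3 − (k+1)^2 + 2·(k+1) − 3 = -k^3 − 4k^2 − 3k − 3.
This completes the inductive step, so T[m] = -m^3 − m^2 + 2m − 3 for all m ≥ 0.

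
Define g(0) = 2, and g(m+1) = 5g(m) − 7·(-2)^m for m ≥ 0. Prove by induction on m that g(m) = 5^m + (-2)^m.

Base case: g(0) = 2, and 5^0 + (-2)^0 = 1 + 1 = 2.
Assume g(k) = 5^k + (-2)^k for some k ≥ 0.
Then g(k+1) = 5g(k) − 7·(-2)^k = 5·(5^k + (-2)^k) − 7·(-2)^k = 5^{k+1} + 5·(-2)^k − 7·(-2)^k = 5^{k+1} − 2·(-2)^k = 5^{k+1} + (-2)^{k+1}.
So the formula holds for k+1, and by induction g(m) = 5^m + (-2)^m for all m ≥ 0.

g(m) = 5^m + (-2)^m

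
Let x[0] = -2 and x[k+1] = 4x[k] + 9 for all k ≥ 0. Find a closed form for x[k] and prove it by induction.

Claim: x[k] = 4^k − 3.

Base case: x[0] = -2, and 4^0 − 3 = 1 − 3 = -2.
Assume x[m] = 4^m − 3 for some m ≥ 0.
Then x[m+1] = 4x[m] + 9 = 4·(4^m − 3) + 9 = 4^{m+1} − 12 + 9 = 4^{m+1} − 3.
So the formula holds for m+1, and by induction x[k] = 4^k − 3 for all k ≥ 0.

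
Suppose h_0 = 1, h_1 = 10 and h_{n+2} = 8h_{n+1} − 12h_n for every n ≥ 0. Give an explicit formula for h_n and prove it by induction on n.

Claim: h_n = -2^n + 2·6^n.

Base cases: h_0 = 1 and -2^0 + 2·6^0 = 1; h_1 = 10 and -2^1 + 2·6^1 = 10.
Assume h_j = -2^j + 2·6^j for all 0 ≤ j ≤ r, where r ≥ 1.
Then h_{r+1} = 8h_r − 12h_{r−1} = 8·(-2^r + 2·6^r) − 12·(-2^{r−1} + 2·6^{r−1}) = -(8·2 − 12)2^{r−1} + 2·(8·6 − 12)6^{r−1} = -4·2^{r−1} + 72·6^{r−1} = -2^{r+1} + 2·6^{r+1}.
By strong induction, h_n = -2^n + 2·6^n for all n ≥ 0.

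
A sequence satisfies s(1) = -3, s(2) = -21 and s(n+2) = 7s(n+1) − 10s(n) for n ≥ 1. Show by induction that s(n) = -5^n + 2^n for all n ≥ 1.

Base cases: s(1) = -3 and -5^1 + 2^1 = -3; s(2) = -21 and -5^2 + 2^2 = -21.
Assume s(i) = -5^i + 2^i for all 1 ≤ i ≤ j, where j ≥ 2.
Then s(j+1) = 7s(j) − 10s(j−1) = 7·(-5^j + 2^j) − 10·(-5^{j−1} + 2^{j−1}) = -(7·5 − 10)5^{j−1} + (7·2 − 10)2^{j−1} = -25·5^{j−1} + 4·2^{j−1} = -5^{j+1} + 2^{j+1}.
By strong induction, s(n) = -5^n + 2^n for all n ≥ 1.

s(n) = -5^n + 2^n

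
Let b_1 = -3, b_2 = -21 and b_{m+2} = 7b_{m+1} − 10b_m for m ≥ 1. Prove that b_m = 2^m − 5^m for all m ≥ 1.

Base cases: b_1 = -3 and 2^1 − 5^1 = -3; b_2 = -21 and 2^2 − 5^2 = -21.
Assume b_j = 2^j − 5^j for all 1 ≤ j ≤ k, where k ≥ 2.
Then b_{k+1} = 7b_k − 10b_{k−1} = 7·(2^k − 5^k) − 10·(2^{k−1} − 5^{k−1}) = (7·2 − 10)2^{k−1} − (7·5 − 10)5^{k−1} = 4·2^{k−1} − 25·5^{k−1} = 2^{k+1} − 5^{k+1}.
So the formula holds for k+1, and by strong induction b_m = 2^m − 5^m for all m ≥ 1.

b_m = 2^m − 5^m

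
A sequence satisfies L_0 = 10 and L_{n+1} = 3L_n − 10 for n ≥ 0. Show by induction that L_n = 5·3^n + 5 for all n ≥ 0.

Base case: L_0 = 10, and 5·3^0 + 5 = 5 + 5 = 10.
Assume L_m = 5·3^m + 5 for some m ≥ 0.
Then L_{m+1} = 3L_m − 10 = 3·(5·3^m + 5) − 10 = 15·3^m + 15 − 10 = 5·3^{m+1} + 5.
Hence L_n = 5·3^n + 5 for every n ≥ 0, by induction.

L_n = 5·3^n + 5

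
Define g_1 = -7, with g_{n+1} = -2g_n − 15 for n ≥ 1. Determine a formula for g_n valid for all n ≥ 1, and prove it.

Claim: g_n = (-2)^n − 5.

Base case: g_1 = -7, and (-2)^1 − 5 = -2 − 5 = -7.
Assume g_k = (-2)^k − 5 for some k ≥ 1.
Then g_{k+1} = -2g_k − 15 = -2·((-2)^k − 5) − 15 = -2·(-2)^k + 10 − 15 = (-2)^{k+1} − 5.
Hence g_n = (-2)^n − 5 for every n ≥ 1, by induction.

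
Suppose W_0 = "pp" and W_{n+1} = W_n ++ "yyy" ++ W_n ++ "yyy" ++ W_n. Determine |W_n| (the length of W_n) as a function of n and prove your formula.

Claim: |W_n| = 5·3^n − 3.

Base case: |W_0| = 2, and 5·3^0 − 3 = 2.
Assume |W_j| = 5·3^j − 3.
Then |W_{j+1}| = 3|W_j| + 6 = 3(5·3^j − 3) + 6 = 5·3^{j+1} − 9 + 6 = 5·3^{j+1} − 3.
Hence |W_n| = 5·3^n − 3 for every n ≥ 0, by induction.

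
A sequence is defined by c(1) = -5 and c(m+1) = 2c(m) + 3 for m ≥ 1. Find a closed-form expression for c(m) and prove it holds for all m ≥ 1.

Claim: c(m) = -2^m − 3.

Base case: c(1) = -5, and -2^1 − 3 = -2 − 3 = -5.
Assume c(j) = -2^j − 3 for some j ≥ 1.
Then c(j+1) = 2c(j) + 3 = 2·(-2^j − 3) + 3 = -2^{j+1} − 6 + 3 = -2^{j+1} − 3.
Hence c(m) = -2^m − 3 for every m ≥ 1, by induction.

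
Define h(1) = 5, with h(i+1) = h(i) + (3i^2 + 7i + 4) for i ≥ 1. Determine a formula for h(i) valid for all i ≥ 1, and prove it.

Claim: h(i) = i^3 + 2i^2 + i + 1.

Base case: h(1) = 5, and 1^3 + 2·1^2 + 1 + 1 = 5.
Assume h(m) = m^3 + 2m^2 + m + 1.
Then h(m+1) = h(m) + (3m^2 + 7m + 4) = (m^3 + 2m^2 + m + 1) + (3m^2 + 7m + 4) = m^3 + 5m^2 + 8m + 5,
and (m+1)^3 + 2·(m+1)^2 + (m+1) + 1 = m^3 + 5m^2 + 8m + 5.
By induction, h(i) = i^3 + 2i^2 + i + 1 for all i ≥ 1.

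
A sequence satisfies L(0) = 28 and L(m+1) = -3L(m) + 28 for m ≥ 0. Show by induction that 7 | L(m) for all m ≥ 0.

Base case: L(0) = 28 = 7·4, so 7 | L(0).
Assume 7 | L(r), so L(r) = 7t for some integer t.
Then L(r+1) = -3L(r) + 28 = -3·(7t) + 28 = 7(-3t + 4), so 7 | L(r+1).
By induction, 7 | L(m) for all m ≥ 0.

7 | L(m)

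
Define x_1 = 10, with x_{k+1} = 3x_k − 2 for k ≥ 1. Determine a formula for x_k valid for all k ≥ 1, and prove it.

Claim: x_k = 3^{k+1} + 1.

Base case: x_1 = 10, and 3^{1+1} + 1 = 9 + 1 = 10.
Assume x_j = 3^{j+1} + 1 for some j ≥ 1.
Then x_{j+1} = 3x_j − 2 = 3·(3^{j+1} + 1) − 2 = 3^{j+2} + 3 − 2 = 3^{j+2} + 1.
This completes the inductive step, so x_k = 3^{k+1} + 1 for all k ≥ 1.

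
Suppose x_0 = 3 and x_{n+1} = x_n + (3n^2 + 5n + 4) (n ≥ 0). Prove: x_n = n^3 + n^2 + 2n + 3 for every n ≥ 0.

Base case: x_0 = 3, and 0^3 + 0^2 + 2·0 + 3 = 3.
Assume x_r = r^3 + r^2 + 2r + 3.
Then x_{r+1} = x_r + (3r^2 + 5r + 4) = (r^3 + r^2 + 2r + 3) + (3r^2 + 5r + 4) = r^3 + 4r^2 + 7r + 7,
and (r+1)^3 + (r+1)^2 + 2·(r+1) + 3 = r^3 + 4r^2 + 7r + 7.
By induction, x_n = n^3 + n^2 + 2n + 3 for all n ≥ 0.

x_n = n^3 + n^2 + 2n + 3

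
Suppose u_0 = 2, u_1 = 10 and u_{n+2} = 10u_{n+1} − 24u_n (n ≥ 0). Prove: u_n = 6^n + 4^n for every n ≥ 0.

Base cases: u_0 = 2 and 6^0 + 4^0 = 2; u_1 = 10 and 6^1 + 4^1 = 10.
Assume u_i = 6^i + 4^i for all 0 ≤ i ≤ j, where j ≥ 1.
Then u_{j+1} = 10u_j − 24u_{j−1} = 10·(6^j + 4^j) − 24·(6^{j−1} + 4^{j−1}) = (10·6 − 24)6^{j−1} + (10·4 − 24)4^{j−1} = 36·6^{j−1} + 16·4^{j−1} = 6^{j+1} + 4^{j+1}.
Hence u_n = 6^n + 4^n for every n ≥ 0, by strong induction.

u_n = 6^n + 4^n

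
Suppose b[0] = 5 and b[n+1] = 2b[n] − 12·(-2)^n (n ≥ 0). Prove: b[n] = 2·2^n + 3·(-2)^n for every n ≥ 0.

Base case: b[0] = 5, and 2·2^0 + 3·(-2)^0 = 2 + 3 = 5.
Assume b[j] = 2·2^j + 3·(-2)^j for some j ≥ 0.
Then b[j+1] = 2b[j] − 12·(-2)^j = 2·(2·2^j + 3·(-2)^j) − 12·(-2)^j = 2·2^{j+1} + 6·(-2)^j − 12·(-2)^j = 2·2^{j+1} − 6·(-2)^j = 2·2^{j+1} + 3·(-2)^{j+1}.
This completes the inductive step, so b[n] = 2·2^n + 3·(-2)^n for all n ≥ 0.

b[n] = 2·2^n + 3·(-2)^n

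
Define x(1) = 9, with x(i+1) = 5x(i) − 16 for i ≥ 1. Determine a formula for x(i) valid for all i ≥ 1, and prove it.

Claim: x(i) = 5^i + 4.

Base case: x(1) = 9, and 5^1 + 4 = 5 + 4 = 9.
Assume x(j) = 5^j + 4 for some j ≥ 1.
Then x(j+1) = 5x(j) − 16 = 5·(5^j + 4) − 16 = 5^{j+1} + 20 − 16 = 5^{j+1} + 4.
So the formula holds for j+1, and by induction x(i) = 5^i + 4 for all i ≥ 1.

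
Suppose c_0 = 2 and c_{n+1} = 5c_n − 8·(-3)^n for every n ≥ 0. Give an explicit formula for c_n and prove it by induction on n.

Claim: c_n = 5^n + (-3)^n.

Base case: c_0 = 2, and 5^0 + (-3)^0 = 1 + 1 = 2.
Assume c_k = 5^k + (-3)^k for some k ≥ 0.
Then c_{k+1} = 5c_k − 8·(-3)^k = 5·(5^k + (-3)^k) − 8·(-3)^k = 5^{k+1} + 5·(-3)^k − 8·(-3)^k = 5^{k+1} − 3·(-3)^k = 5^{k+1} + (-3)^{k+1}.
Hence c_n = 5^n + (-3)^n for every n ≥ 0, by induction.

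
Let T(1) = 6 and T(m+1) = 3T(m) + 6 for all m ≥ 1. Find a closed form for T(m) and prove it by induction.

Claim: T(m) = 3^{m+1} − 3.

Base case: T(1) = 6, and 3^{1+1} − 3 = 9 − 3 = 6.
Assume T(j) = 3^{j+1} − 3 for some j ≥ 1.
Then T(j+1) = 3T(j) + 6 = 3·(3^{j+1} − 3) + 6 = 3^{j+2} − 9 + 6 = 3^{j+2} − 3.
By induction, T(m) = 3^{m+1} − 3 for all m ≥ 1.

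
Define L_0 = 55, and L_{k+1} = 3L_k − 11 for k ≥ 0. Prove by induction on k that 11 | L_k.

Base case: L_0 = 55 = 11·5, so 11 | L_0.
Assume 11 | L_j, so L_j = 11t for some integer t.
Then L_{j+1} = 3L_j − 11 = 3·(11t) − 11 = 11(3t − 1), so 11 | L_{j+1}.
By induction, 11 | L_k for all k ≥ 0.

11 | L_k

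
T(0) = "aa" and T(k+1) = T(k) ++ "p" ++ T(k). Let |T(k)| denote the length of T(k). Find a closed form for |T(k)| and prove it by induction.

Claim: |T(k)| = 3·2^k − 1.

Base case: |T(0)| = 2, and 3·2^0 − 1 = 2.
Assume |T(j)| = 3·2^j − 1.
Then |T(j+1)| = |T(j)| + 1 + |T(j)| = 2|T(j)| + 1 = 2(3·2^j − 1) + 1 = 3·2^{j+1} − 2 + 1 = 3·2^{j+1} − 1.
By induction, |T(k)| = 3·2^k − 1 for all k ≥ 0.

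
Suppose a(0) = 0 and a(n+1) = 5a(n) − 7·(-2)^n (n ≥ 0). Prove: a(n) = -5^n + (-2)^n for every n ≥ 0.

Base case: a(0) = 0, and -5^0 + (-2)^0 = -1 + 1 = 0.
Assume a(r) = -5^r + (-2)^r for some r ≥ 0.
Then a(r+1) = 5a(r) − 7·(-2)^r = 5·(-5^r + (-2)^r) − 7·(-2)^r = -5^{r+1} + 5·(-2)^r − 7·(-2)^r = -5^{r+1} − 2·(-2)^r = -5^{r+1} + (-2)^{r+1}.
Hence a(n) = -5^n + (-2)^n for every n ≥ 0, by induction.

a(n) = -5^n + (-2)^n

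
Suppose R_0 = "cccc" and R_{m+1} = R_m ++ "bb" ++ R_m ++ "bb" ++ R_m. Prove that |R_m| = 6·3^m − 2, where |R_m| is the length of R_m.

Base case: |R_0| = 4, and 6·3^0 − 2 = 4.
Assume |R_r| = 6·3^r − 2.
Then |R_{r+1}| = 3|R_r| + 4 = 3(6·3^r − 2) + 4 = 6·3^{r+1} − 6 + 4 = 6·3^{r+1} − 2.
So the formula holds for r+1, and by induction |R_m| = 6·3^m − 2 for all m ≥ 0.

|R_m| = 6·3^m − 2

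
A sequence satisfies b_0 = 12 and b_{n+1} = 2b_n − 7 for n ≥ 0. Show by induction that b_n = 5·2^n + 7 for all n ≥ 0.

Base case: b_0 = 12, and 5·2^0 + 7 = 5 + 7 = 12.
Assume b_r = 5·2^r + 7 for some r ≥ 0.
Then b_{r+1} = 2b_r − 7 = 2·(5·2^r + 7) − 7 = 10·2^r + 14 − 7 = 5·2^{r+1} + 7.
Hence b_n = 5·2^n + 7 for every n ≥ 0, by induction.

b_n = 5·2^n + 7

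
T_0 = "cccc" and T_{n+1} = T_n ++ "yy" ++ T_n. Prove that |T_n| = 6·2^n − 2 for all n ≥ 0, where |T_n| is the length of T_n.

Base case: |T_0| = 4, and 6·2^0 − 2 = 4.
Assume |T_r| = 6·2^r − 2.
Then |T_{r+1}| = |T_r| + 2 + |T_r| = 2|T_r| + 2 = 2(6·2^r − 2) + 2 = 6·2^{r+1} − 4 + 2 = 6·2^{r+1} − 2.
So the formula holds for r+1, and by induction |T_n| = 6·2^n − 2 for all n ≥ 0.

|T_n| = 6·2^n − 2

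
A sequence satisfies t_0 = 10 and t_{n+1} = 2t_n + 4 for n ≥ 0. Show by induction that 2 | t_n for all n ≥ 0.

Base case: t_0 = 10 = 2·5, so 2 | t_0.
Assume 2 | t_k, so t_k = 2s for some integer s.
Then t_{k+1} = 2t_k + 4 = 2·(2s) + 4 = 2(2s + 2), so 2 | t_{k+1}.
This completes the inductive step, so 2 | t_n for all n ≥ 0.

2 | t_n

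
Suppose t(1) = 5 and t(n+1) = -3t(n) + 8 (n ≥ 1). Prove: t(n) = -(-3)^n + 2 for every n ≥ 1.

Base case: t(1) = 5, and -(-3)^1 + 2 = 3 + 2 = 5.
Assume t(k) = -(-3)^k + 2 for some k ≥ 1.
Then t(k+1) = -3t(k) + 8 = -3·(-(-3)^k + 2) + 8 = 3·(-3)^k − 6 + 8 = -(-3)^{k+1} + 2.
By induction, t(n) = -(-3)^n + 2 for all n ≥ 1.

t(n) = -(-3)^n + 2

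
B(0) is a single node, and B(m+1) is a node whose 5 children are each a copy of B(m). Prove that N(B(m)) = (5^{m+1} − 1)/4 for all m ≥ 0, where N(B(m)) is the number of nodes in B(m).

Base case: N(B(0)) = 1, and (5^{0+1} − 1)/4 = 1.
Assume N(B(k)) = (5^{k+1} − 1)/4.
Then N(B(k+1)) = 1 + 5N(B(k)) = 1 + 5·(5^{k+1} − 1)/4 = 1 + (5^{k+2} − 5)/4 = (4 + 5^{k+2} − 5)/4 = (5^{k+2} − 1)/4.
By induction, N(B(m)) = (5^{m+1} − 1)/4 for all m ≥ 0.

N(B(m)) = (5^{m+1} − 1)/4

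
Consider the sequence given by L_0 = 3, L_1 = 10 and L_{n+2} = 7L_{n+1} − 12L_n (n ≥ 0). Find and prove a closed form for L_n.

Claim: L_n = 2·3^n + 4^n.

Base cases: L_0 = 3 and 2·3^0 + 4^0 = 3; L_1 = 10 and 2·3^1 + 4^1 = 10.
Assume L_i = 2·3^i + 4^i for all 0 ≤ i ≤ j, where j ≥ 1.
Then L_{j+1} = 7L_j − 12L_{j−1} = 7·(2·3^j + 4^j) − 12·(2·3^{j−1} + 4^{j−1}) = 2·(7·3 − 12)3^{j−1} + (7·4 − 12)4^{j−1} = 18·3^{j−1} + 16·4^{j−1} = 2·3^{j+1} + 4^{j+1}.
Hence L_n = 2·3^n + 4^n for every n ≥ 0, by strong induction.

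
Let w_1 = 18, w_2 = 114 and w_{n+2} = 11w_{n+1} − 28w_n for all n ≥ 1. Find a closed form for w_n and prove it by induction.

Claim: w_n = 2·7^n + 4^n.

Base cases: w_1 = 18 and 2·7^1 + 4^1 = 18; w_2 = 114 and 2·7^2 + 4^2 = 114.
Assume w_j = 2·7^j + 4^j for all 1 ≤ j ≤ r, where r ≥ 2.
Then w_{r+1} = 11w_r − 28w_{r−1} = 11·(2·7^r + 4^r) − 28·(2·7^{r−1} + 4^{r−1}) = 2·(11·7 − 28)7^{r−1} + (11·4 − 28)4^{r−1} = 98·7^{r−1} + 16·4^{r−1} = 2·7^{r+1} + 4^{r+1}.
This completes the inductive step, so w_n = 2·7^n + 4^n for all n ≥ 1.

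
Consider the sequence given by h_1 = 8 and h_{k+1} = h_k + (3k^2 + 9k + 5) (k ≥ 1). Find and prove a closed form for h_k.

Claim: h_k = k^3 + 3k^2 + k + 3.

Base case: h_1 = 8, and 1^3 + 3·1^2 + 1 + 3 = 8.
Assume h_j = j^3 + 3j^2 + j + 3.
Then h_{j+1} = h_j + (3j^2 + 9j + 5) = (j^3 + 3j^2 + j + 3) + (3j^2 + 9j + 5) = j^3 + 6j^2 + 10j + 8,
and (j+1)^3 + 3·(j+1)^2 + (j+1) + 3 = j^3 + 6j^2 + 10j + 8.
This completes the inductive step, so h_k = k^3 + 3k^2 + k + 3 for all k ≥ 1.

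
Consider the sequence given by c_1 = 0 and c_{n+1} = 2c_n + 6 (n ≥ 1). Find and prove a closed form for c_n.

Claim: c_n = 3·2^n − 6.

Base case: c_1 = 0, and 3·2^1 − 6 = 6 − 6 = 0.
Assume c_k = 3·2^k − 6 for some k ≥ 1.
Then c_{k+1} = 2c_k + 6 = 2·(3·2^k − 6) + 6 = 6·2^k − 12 + 6 = 3·2^{k+1} − 6.
By induction, c_n = 3·2^n − 6 for all n ≥ 1.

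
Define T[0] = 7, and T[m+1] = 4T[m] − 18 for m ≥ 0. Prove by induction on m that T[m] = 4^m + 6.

Base case: T[0] = 7, and 4^0 + 6 = 1 + 6 = 7.
Assume T[j] = 4^j + 6 for some j ≥ 0.
Then T[j+1] = 4T[j] − 18 = 4·(4^j + 6) − 18 = 4^{j+1} + 24 − 18 = 4^{j+1} + 6.
This completes the inductive step, so T[m] = 4^m + 6 for all m ≥ 0.

T[m] = 4^m + 6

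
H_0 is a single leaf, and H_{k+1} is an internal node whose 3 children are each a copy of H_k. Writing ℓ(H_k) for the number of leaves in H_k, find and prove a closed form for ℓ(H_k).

Claim: ℓ(H_k) = 3^k.

Base case: ℓ(H_0) = 1, and 3^0 = 1.
Assume ℓ(H_j) = 3^j.
Then ℓ(H_{j+1}) = 3·ℓ(H_j) = 3·3^j = 3^{j+1}.
By induction, ℓ(H_k) = 3^k for all k ≥ 0.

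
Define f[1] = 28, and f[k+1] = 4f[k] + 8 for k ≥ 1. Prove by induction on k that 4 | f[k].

Base case: f[1] = 28 = 4·7, so 4 | f[1].
Assume 4 | f[j], so f[j] = 4t for some integer t.
Then f[j+1] = 4f[j] + 8 = 4·(4t) + 8 = 4(4t + 2), so 4 | f[j+1].
By induction, 4 | f[k] for all k ≥ 1.

4 | f[k]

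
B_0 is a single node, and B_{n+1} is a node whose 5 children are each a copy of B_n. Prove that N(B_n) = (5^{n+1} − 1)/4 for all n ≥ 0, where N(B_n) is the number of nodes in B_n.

Base case: N(B_0) = 1, and (5^{0+1} − 1)/4 = 1.
Assume N(B_j) = (5^{j+1} − 1)/4.
Then N(B_{j+1}) = 1 + 5N(B_j) = 1 + 5·(5^{j+1} − 1)/4 = 1 + (5^{j+2} − 5)/4 = (4 + 5^{j+2} − 5)/4 = (5^{j+2} − 1)/4.
So the formula holds for j+1, and by induction N(B_n) = (5^{n+1} − 1)/4 for all n ≥ 0.

N(B_n) = (5^{n+1} − 1)/4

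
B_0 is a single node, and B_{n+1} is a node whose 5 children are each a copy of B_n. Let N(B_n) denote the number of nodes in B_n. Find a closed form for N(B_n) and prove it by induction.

Claim: N(B_n) = (5^{n+1} − 1)/4.

Base case: N(B_0) = 1, and (5^{0+1} − 1)/4 = 1.
Assume N(B_r) = (5^{r+1} − 1)/4.
Then N(B_{r+1}) = 1 + 5N(B_r) = 1 + 5·(5^{r+1} − 1)/4 = 1 + (5^{r+2} − 5)/4 = (4 + 5^{r+2} − 5)/4 = (5^{r+2} − 1)/4.
This completes the inductive step, so N(B_n) = (5^{n+1} − 1)/4 for all n ≥ 0.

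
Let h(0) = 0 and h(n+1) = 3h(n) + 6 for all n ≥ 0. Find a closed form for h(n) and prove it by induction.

Claim: h(n) = 3^{n+1} − 3.

Base case: h(0) = 0, and 3^{0+1} − 3 = 3 − 3 = 0.
Assume h(m) = 3^{m+1} − 3 for some m ≥ 0.
Then h(m+1) = 3h(m) + 6 = 3·(3^{m+1} − 3) + 6 = 3^{m+2} − 9 + 6 = 3^{m+2} − 3.
Hence h(n) = 3^{n+1} − 3 for every n ≥ 0, by induction.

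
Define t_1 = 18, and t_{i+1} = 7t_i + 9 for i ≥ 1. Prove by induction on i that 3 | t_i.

Base case: t_1 = 18 = 3·6, so 3 | t_1.
Assume 3 | t_r, so t_r = 3s for some integer s.
Then t_{r+1} = 7t_r + 9 = 7·(3s) + 9 = 3(7s + 3), so 3 | t_{r+1}.
So the property holds for r+1, and by induction 3 | t_i for all i ≥ 1.

3 | t_i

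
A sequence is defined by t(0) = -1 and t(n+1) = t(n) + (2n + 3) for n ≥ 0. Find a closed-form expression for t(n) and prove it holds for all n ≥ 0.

Claim: t(n) = n^2 + 2n − 1.

Base case: t(0) = -1, and 0^2 + 2·0 − 1 = -1.
Assume t(k) = k^2 + 2k − 1.
Then t(k+1) = t(k) + (2k + 3) = (k^2 + 2k − 1) + (2k + 3) = k^2 + 4k + 2,
and (k+1)^2 + 2·(k+1) − 1 = k^2 + 4k + 2.
By induction, t(n) = n^2 + 2n − 1 for all n ≥ 0.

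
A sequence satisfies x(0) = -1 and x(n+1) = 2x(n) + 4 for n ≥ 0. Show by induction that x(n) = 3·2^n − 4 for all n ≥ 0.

Base case: x(0) = -1, and 3·2^0 − 4 = 3 − 4 = -1.
Assume x(m) = 3·2^m − 4 for some m ≥ 0.
Then x(m+1) = 2x(m) + 4 = 2·(3·2^m − 4) + 4 = 6·2^m − 8 + 4 = 3·2^{m+1} − 4.
Hence x(n) = 3·2^n − 4 for every n ≥ 0, by induction.

x(n) = 3·2^n − 4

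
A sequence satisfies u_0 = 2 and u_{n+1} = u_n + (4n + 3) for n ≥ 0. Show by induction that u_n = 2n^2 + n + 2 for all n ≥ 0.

Base case: u_0 = 2, and 2·0^2 + 0 + 2 = 2.
Assume u_m = 2m^2 + m + 2.
Then u_{m+1} = u_m + (4m + 3) = (2m^2 + m + 2) + (4m + 3) = 2m^2 + 5m + 5,
and 2·(m+1)^2 + (m+1) + 2 = 2m^2 + 5m + 5.
This completes the inductive step, so u_n = 2n^2 + n + 2 for all n ≥ 0.

u_n = 2n^2 + n + 2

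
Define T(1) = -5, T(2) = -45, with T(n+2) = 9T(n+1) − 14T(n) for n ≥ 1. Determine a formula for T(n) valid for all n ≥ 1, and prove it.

Claim: T(n) = 2^n − 7^n.

Base cases: T(1) = -5 and 2^1 − 7^1 = -5; T(2) = -45 and 2^2 − 7^2 = -45.
Assume T(j) = 2^j − 7^j for all 1 ≤ j ≤ r, where r ≥ 2.
Then T(r+1) = 9T(r) − 14T(r−1) = 9·(2^r − 7^r) − 14·(2^{r−1} − 7^{r−1}) = (9·2 − 14)2^{r−1} − (9·7 − 14)7^{r−1} = 4·2^{r−1} − 49·7^{r−1} = 2^{r+1} − 7^{r+1}.
By strong induction, T(n) = 2^n − 7^n for all n ≥ 1.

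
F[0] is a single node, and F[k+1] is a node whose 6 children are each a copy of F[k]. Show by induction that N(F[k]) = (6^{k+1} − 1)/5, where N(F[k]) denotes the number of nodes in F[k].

Base case: N(F[0]) = 1, and (6^{0+1} − 1)/5 = 1.
Assume N(F[j]) = (6^{j+1} − 1)/5.
Then N(F[j+1]) = 1 + 6N(F[j]) = 1 + 6·(6^{j+1} − 1)/5 = 1 + (6^{j+2} − 6)/5 = (5 + 6^{j+2} − 6)/5 = (6^{j+2} − 1)/5.
Hence N(F[k]) = (6^{k+1} − 1)/5 for every k ≥ 0, by induction.

N(F[k]) = (6^{k+1} − 1)/5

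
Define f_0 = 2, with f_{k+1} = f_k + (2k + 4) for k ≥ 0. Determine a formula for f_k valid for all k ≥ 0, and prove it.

Claim: f_k = k^2 + 3k + 2.

Base case: f_0 = 2, and 0^2 + 3·0 + 2 = 2.
Assume f_r = r^2 + 3r + 2.
Then f_{r+1} = f_r + (2r + 4) = (r^2 + 3r + 2) + (2r + 4) = r^2 + 5r + 6,
and (r+1)^2 + 3·(r+1) + 2 = r^2 + 5r + 6.
This completes the inductive step, so f_k = k^2 + 3k + 2 for all k ≥ 0.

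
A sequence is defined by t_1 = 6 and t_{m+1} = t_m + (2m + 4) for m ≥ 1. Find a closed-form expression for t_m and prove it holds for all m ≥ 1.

Claim: t_m = m^2 + 3m + 2.

Base case: t_1 = 6, and 1^2 + 3·1 + 2 = 6.
Assume t_k = k^2 + 3k + 2.
Then t_{k+1} = t_k + (2k + 4) = (k^2 + 3k + 2) + (2k + 4) = k^2 + 5k + 6,
and (k+1)^2 + 3·(k+1) + 2 = k^2 + 5k + 6.
By induction, t_m = m^2 + 3m + 2 for all m ≥ 1.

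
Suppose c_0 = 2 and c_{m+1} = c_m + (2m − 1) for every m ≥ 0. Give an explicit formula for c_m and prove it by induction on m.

Claim: c_m = m^2 − 2m + 2.

Base case: c_0 = 2, and 0^2 − 2·0 + 2 = 2.
Assume c_r = r^2 − 2r + 2.
Then c_{r+1} = c_r + (2r − 1) = (r^2 − 2r + 2) + (2r − 1) = r^2 + 1,
and (r+1)^2 − 2·(r+1) + 2 = r^2 + 1.
By induction, c_m = m^2 − 2m + 2 for all m ≥ 0.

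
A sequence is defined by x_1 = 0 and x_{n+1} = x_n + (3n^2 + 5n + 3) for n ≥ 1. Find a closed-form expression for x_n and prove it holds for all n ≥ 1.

Claim: x_n = n^3 + n^2 + n − 3.

Base case: x_1 = 0, and 1^3 + 1^2 + 1 − 3 = 0.
Assume x_k = k^3 + k^2 + k − 3.
Then x_{k+1} = x_k + (3k^2 + 5k + 3) = (k^3 + k^2 + k − 3) + (3k^2 + 5k + 3) = k^3 + 4k^2 + 6k,
and (k+1)^3 + (k+1)^2 + (k+1) − 3 = k^3 + 4k^2 + 6k.
By induction, x_n = n^3 + n^2 + n − 3 for all n ≥ 1.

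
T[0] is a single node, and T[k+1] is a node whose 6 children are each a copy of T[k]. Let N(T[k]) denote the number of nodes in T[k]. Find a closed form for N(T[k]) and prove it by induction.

Claim: N(T[k]) = (6^{k+1} − 1)/5.

Base case: N(T[0]) = 1, and (6^{0+1} − 1)/5 = 1.
Assume N(T[m]) = (6^{m+1} − 1)/5.
Then N(T[m+1]) = 1 + 6N(T[m]) = 1 + 6·(6^{m+1} − 1)/5 = 1 + (6^{m+2} − 6)/5 = (5 + 6^{m+2} − 6)/5 = (6^{m+2} − 1)/5.
By induction, N(T[k]) = (6^{k+1} − 1)/5 for all k ≥ 0.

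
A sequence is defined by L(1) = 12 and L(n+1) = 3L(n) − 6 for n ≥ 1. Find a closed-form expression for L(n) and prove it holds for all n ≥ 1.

Claim: L(n) = 3^{n+1} + 3.

Base case: L(1) = 12, and 3^{1+1} + 3 = 9 + 3 = 12.
Assume L(j) = 3^{j+1} + 3 for some j ≥ 1.
Then L(j+1) = 3L(j) − 6 = 3·(3^{j+1} + 3) − 6 = 3^{j+2} + 9 − 6 = 3^{j+2} + 3.
By induction, L(n) = 3^{n+1} + 3 for all n ≥ 1.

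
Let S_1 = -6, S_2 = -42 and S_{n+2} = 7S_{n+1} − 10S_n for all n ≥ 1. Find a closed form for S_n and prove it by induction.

Claim: S_n = 2·2^n − 2·5^n.

Base cases: S_1 = -6 and 2·2^1 − 2·5^1 = -6; S_2 = -42 and 2·2^2 − 2·5^2 = -42.
Assume S_j = 2·2^j − 2·5^j for all 1 ≤ j ≤ r, where r ≥ 2.
Then S_{r+1} = 7S_r − 10S_{r−1} = 7·(2·2^r − 2·5^r) − 10·(2·2^{r−1} − 2·5^{r−1}) = 2·(7·2 − 10)2^{r−1} − 2·(7·5 − 10)5^{r−1} = 8·2^{r−1} − 50·5^{r−1} = 2·2^{r+1} − 2·5^{r+1}.
So the formula holds for r+1, and by strong induction S_n = 2·2^n − 2·5^n for all n ≥ 1.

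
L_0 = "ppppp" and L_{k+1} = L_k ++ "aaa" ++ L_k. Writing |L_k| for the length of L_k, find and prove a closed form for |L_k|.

Claim: |L_k| = 2^{k+3} − 3.

Base case: |L_0| = 5, and 2^{0+3} − 3 = 5.
Assume |L_j| = 2^{j+3} − 3.
Then |L_{j+1}| = |L_j| + 3 + |L_j| = 2|L_j| + 3 = 2(2^{j+3} − 3) + 3 = 2^{j+1+3} − 6 + 3 = 2^{j+1+3} − 3.
This completes the inductive step, so |L_k| = 2^{k+3} − 3 for all k ≥ 0.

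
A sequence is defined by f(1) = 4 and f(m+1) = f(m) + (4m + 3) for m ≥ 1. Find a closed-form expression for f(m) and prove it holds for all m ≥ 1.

Claim: f(m) = 2m^2 + m + 1.

Base case: f(1) = 4, and 2·1^2 + 1 + 1 = 4.
Assume f(r) = 2r^2 + r + 1.
Then f(r+1) = f(r) + (4r + 3) = (2r^2 + r + 1) + (4r + 3) = 2r^2 + 5r + 4,
and 2·(r+1)^2 + (r+1) + 1 = 2r^2 + 5r + 4.
This completes the inductive step, so f(m) = 2m^2 + m + 1 for all m ≥ 1.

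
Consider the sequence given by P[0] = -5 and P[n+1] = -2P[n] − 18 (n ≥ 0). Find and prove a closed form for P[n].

Claim: P[n] = (-2)^n − 6.

Base case: P[0] = -5, and (-2)^0 − 6 = 1 − 6 = -5.
Assume P[m] = (-2)^m − 6 for some m ≥ 0.
Then P[m+1] = -2P[m] − 18 = -2·((-2)^m − 6) − 18 = -2·(-2)^m + 12 − 18 = (-2)^{m+1} − 6.
Hence P[n] = (-2)^n − 6 for every n ≥ 0, by induction.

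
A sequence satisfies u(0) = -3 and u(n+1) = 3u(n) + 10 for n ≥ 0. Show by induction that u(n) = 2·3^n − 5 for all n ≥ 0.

Base case: u(0) = -3, and 2·3^0 − 5 = 2 − 5 = -3.
Assume u(r) = 2·3^r − 5 for some r ≥ 0.
Then u(r+1) = 3u(r) + 10 = 3·(2·3^r − 5) + 10 = 6·3^r − 15 + 10 = 2·3^{r+1} − 5.
This completes the inductive step, so u(n) = 2·3^n − 5 for all n ≥ 0.

u(n) = 2·3^n − 5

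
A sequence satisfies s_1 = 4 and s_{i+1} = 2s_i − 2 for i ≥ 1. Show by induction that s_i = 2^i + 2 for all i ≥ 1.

Base case: s_1 = 4, and 2^1 + 2 = 2 + 2 = 4.
Assume s_k = 2^k + 2 for some k ≥ 1.
Then s_{k+1} = 2s_k − 2 = 2·(2^k + 2) − 2 = 2^{k+1} + 4 − 2 = 2^{k+1} + 2.
This completes the inductive step, so s_i = 2^i + 2 for all i ≥ 1.

s_i = 2^i + 2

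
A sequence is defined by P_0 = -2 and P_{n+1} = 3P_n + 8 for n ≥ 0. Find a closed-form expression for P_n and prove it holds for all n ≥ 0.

Claim: P_n = 2·3^n − 4.

Base case: P_0 = -2, and 2·3^0 − 4 = 2 − 4 = -2.
Assume P_j = 2·3^j − 4 for some j ≥ 0.
Then P_{j+1} = 3P_j + 8 = 3·(2·3^j − 4) + 8 = 6·3^j − 12 + 8 = 2·3^{j+1} − 4.
Hence P_n = 2·3^n − 4 for every n ≥ 0, by induction.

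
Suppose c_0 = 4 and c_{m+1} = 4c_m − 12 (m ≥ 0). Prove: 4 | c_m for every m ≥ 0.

Base case: c_0 = 4 = 4·1, so 4 | c_0.
Assume 4 | c_r, so c_r = 4t for some integer t.
Then c_{r+1} = 4c_r − 12 = 4·(4t) − 12 = 4(4t − 3), so 4 | c_{r+1}.
Hence 4 | c_m for every m ≥ 0, by induction.

4 | c_m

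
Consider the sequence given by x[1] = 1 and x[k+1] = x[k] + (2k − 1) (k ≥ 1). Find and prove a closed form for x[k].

Claim: x[k] = k^2 − 2k + 2.

Base case: x[1] = 1, and 1^2 − 2·1 + 2 = 1.
Assume x[r] = r^2 − 2r + 2.
Then x[r+1] = x[r] + (2r − 1) = (r^2 − 2r + 2) + (2r − 1) = r^2 + 1,
and (r+1)^2 − 2·(r+1) + 2 = r^2 + 1.
By induction, x[k] = k^2 − 2k + 2 for all k ≥ 1.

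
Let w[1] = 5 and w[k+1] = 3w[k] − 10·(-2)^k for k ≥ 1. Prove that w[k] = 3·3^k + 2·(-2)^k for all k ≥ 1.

Base case: w[1] = 5, and 3·3^1 + 2·(-2)^1 = 9 − 4 = 5.
Assume w[r] = 3·3^r + 2·(-2)^r for some r ≥ 1.
Then w[r+1] = 3w[r] − 10·(-2)^r = 3·(3·3^r + 2·(-2)^r) − 10·(-2)^r = 3·3^{r+1} + 6·(-2)^r − 10·(-2)^r = 3·3^{r+1} − 4·(-2)^r = 3·3^{r+1} + 2·(-2)^{r+1}.
By induction, w[k] = 3·3^k + 2·(-2)^k for all k ≥ 1.

w[k] = 3·3^k + 2·(-2)^k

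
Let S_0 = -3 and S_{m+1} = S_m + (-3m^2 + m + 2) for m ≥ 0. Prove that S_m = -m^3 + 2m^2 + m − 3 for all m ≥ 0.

Base case: S_0 = -3, and -0^3 + 2·0^2 + 0 − 3 = -3.
Assume S_j = -j^3 + 2j^2 + j − 3.
Then S_{j+1} = S_j + (-3j^2 + j + 2) = (-j^3 + 2j^2 + j − 3) + (-3j^2 + j + 2) = -j^3 − j^2 + 2j − 1,
and -(j+1)^3 + 2·(j+1)^2 + (j+1) − 3 = -j^3 − j^2 + 2j − 1.
This completes the inductive step, so S_m = -m^3 + 2m^2 + m − 3 for all m ≥ 0.

S_m = -m^3 + 2m^2 + m − 3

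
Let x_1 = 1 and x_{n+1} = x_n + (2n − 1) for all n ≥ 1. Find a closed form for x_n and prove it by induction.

Claim: x_n = n^2 − 2n + 2.

Base case: x_1 = 1, and 1^2 − 2·1 + 2 = 1.
Assume x_r = r^2 − 2r + 2.
Then x_{r+1} = x_r + (2r − 1) = (r^2 − 2r + 2) + (2r − 1) = r^2 + 1,
and (r+1)^2 − 2·(r+1) + 2 = r^2 + 1.
Hence x_n = n^2 − 2n + 2 for every n ≥ 1, by induction.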